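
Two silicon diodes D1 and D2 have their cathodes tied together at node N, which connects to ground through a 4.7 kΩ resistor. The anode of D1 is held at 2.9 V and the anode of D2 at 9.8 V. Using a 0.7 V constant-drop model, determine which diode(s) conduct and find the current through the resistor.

Only D2 conducts; I_R ≈ 1.9 mA

Assume both conduct. Then node N would need to be at both 2.9−0.7 = 2.2 V and 9.8−0.7 = 9.1 V, which is impossible.
Assume only D2 conducts: V_N = 9.8 − 0.7 = 9.1 V, so I_R = 9.1/4.7 = 1.94 mA.
Check D1: its anode-to-cathode voltage is 2.9 − 9.1 = -6.2 V < 0.7 V, so it is off. The assumption is consistent.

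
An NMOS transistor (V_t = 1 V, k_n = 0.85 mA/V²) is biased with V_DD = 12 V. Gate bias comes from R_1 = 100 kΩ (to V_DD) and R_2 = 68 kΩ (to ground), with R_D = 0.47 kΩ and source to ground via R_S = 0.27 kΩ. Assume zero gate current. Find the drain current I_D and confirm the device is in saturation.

I_D ≈ 3.6 mA

V_G = V_DD·R_2/(R_1+R_2) = 12×68/168 = 4.86 V.
Assume saturation: I_D = (k_n/2)(V_GS − V_t)² with V_GS = V_G − I_D·R_S = 4.86 − 0.27·I_D.
Substituting gives 0.031·I_D² − 1.89·I_D + 6.32 = 0, with roots I_D = 3.56 or 57.3 mA.
The root I_D = 57.3 mA gives V_GS = -10.6 V ≤ V_t, so take I_D = 3.56 mA.
Then V_GS = 3.9 V and V_DS = V_DD − I_D(R_D+R_S) = 12 − 3.56×0.74 = 9.36 V.
Saturation requires V_DS ≥ V_GS − V_t = 2.9 V; 9.36 ≥ 2.9 ✓.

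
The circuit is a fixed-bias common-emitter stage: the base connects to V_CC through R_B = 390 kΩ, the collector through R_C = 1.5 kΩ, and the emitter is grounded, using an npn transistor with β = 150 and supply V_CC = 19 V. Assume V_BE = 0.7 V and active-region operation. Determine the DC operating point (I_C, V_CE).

Base loop: V_CC = I_B·R_B + V_BE, so I_B = (19 − 0.7)/390 kΩ = 0.0469 mA.
In the active region I_C = β·I_B = 150 × 0.0469 = 7.04 mA.
Collector loop: V_CE = V_CC − I_C·R_C = 19 − 7.04×1.5 = 8.44 V.
Since V_CE = 8.44 V > V_CE(sat) ≈ 0.2 V, the transistor is in the active region as assumed.

I_C ≈ 7 mA, V_CE ≈ 8.4 V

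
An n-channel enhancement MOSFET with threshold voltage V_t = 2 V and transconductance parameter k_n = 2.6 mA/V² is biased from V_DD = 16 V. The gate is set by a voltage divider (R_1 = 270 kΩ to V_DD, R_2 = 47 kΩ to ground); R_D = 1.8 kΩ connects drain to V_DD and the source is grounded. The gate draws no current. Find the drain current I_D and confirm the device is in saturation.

V_G = V_DD·R_2/(R_1+R_2) = 16×47/317 = 2.37 V. With the source grounded, V_GS = V_G = 2.37 V.
Assume saturation: I_D = (k_n/2)(V_GS − V_t)² = (2.6/2)×(2.37 − 2)² = 1.3×0.372² = 0.18 mA.
V_DS = V_DD − I_D·R_D = 16 − 0.18×1.8 = 15.7 V.
Saturation requires V_DS ≥ V_GS − V_t = 0.372 V; 15.7 ≥ 0.372 ✓.

I_D ≈ 0.18 mA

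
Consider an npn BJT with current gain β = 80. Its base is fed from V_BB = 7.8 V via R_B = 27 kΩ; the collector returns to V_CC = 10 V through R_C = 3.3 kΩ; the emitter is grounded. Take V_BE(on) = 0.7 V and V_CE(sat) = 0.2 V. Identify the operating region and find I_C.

saturation; I_C ≈ 3 mA

Assume active: I_B = (7.8 − 0.7)/27 = 0.263 mA, giving I_C = β·I_B = 21 mA.
But then V_CE = 10 − 21×3.3 = -59.4 V < V_CE(sat) = 0.2 V — impossible in the active region.
So the transistor is saturated. With V_CE = 0.2 V, I_C = (V_CC − 0.2)/R_C = 9.8/3.3 = 2.97 mA.
Check: β·I_B = 21 mA > I_C = 2.97 mA, confirming saturation.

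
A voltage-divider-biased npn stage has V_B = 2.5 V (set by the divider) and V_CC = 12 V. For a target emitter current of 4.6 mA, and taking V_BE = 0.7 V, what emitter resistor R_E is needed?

R_E ≈ 0.39 kΩ

V_E = V_B − V_BE = 2.5 − 0.7 = 1.8 V.
R_E = V_E / I_E = 1.8 / 4.6 = 0.391 kΩ.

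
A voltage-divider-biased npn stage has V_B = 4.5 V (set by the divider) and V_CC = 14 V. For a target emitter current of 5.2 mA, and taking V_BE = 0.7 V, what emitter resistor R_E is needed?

V_E = V_B − V_BE = 4.5 − 0.7 = 3.8 V.
R_E = V_E / I_E = 3.8 / 5.2 = 0.731 kΩ.

R_E ≈ 0.73 kΩ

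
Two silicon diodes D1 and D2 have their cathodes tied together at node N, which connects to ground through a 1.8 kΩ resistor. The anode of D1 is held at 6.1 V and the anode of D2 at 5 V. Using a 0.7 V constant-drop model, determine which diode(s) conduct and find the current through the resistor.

Assume both conduct. Then node N would need to be at both 6.1−0.7 = 5.4 V and 5−0.7 = 4.3 V, which is impossible.
Assume only D1 conducts: V_N = 6.1 − 0.7 = 5.4 V, so I_R = 5.4/1.8 = 3 mA.
Check D2: its anode-to-cathode voltage is 5 − 5.4 = -0.4 V < 0.7 V, so it is off. The assumption is consistent.

Only D1 conducts; I_R ≈ 3 mA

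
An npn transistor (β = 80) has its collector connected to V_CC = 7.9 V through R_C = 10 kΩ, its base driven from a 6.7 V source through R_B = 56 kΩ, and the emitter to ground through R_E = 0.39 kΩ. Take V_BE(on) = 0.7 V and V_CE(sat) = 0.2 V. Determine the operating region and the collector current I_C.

Assume active: I_B = (6.7 − 0.7)/(56 + 81×0.39) = 0.0685 mA, I_C = β·I_B = 5.48 mA.
Then V_CE = 7.9 − 5.48×10 − 5.55×0.39 = -49.1 V < 0.2 V — the active assumption fails.
Re-solve with V_CE = 0.2 V. KCL at the emitter: V_E/R_E = (V_BB−0.7−V_E)/R_B + (V_CC−0.2−V_E)/R_C, giving V_E = 0.327 V.
I_C = (V_CC − 0.2 − V_E)/R_C = (7.7 − 0.327)/10 = 0.737 mA.
Check: I_B = (6 − 0.327)/56 = 0.101 mA, and β·I_B = 8.1 mA > I_C, confirming saturation.

saturation; I_C ≈ 0.74 mA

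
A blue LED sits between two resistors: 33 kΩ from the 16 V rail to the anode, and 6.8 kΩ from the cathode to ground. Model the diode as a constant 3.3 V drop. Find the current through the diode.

I ≈ 0.32 mA

The two resistors are in series with the diode, so KVL gives 16 = I·33 + 3.3 + I·6.8.
I = (16 − 3.3) / (33 + 6.8) kΩ = 12.7 / 39.8 = 0.319 mA.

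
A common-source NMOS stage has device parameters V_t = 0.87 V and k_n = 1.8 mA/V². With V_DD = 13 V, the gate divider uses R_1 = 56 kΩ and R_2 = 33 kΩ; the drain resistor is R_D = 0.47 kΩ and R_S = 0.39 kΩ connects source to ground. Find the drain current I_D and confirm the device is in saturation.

I_D ≈ 4.4 mA

V_G = V_DD·R_2/(R_1+R_2) = 13×33/89 = 4.82 V.
Assume saturation: I_D = (k_n/2)(V_GS − V_t)² with V_GS = V_G − I_D·R_S = 4.82 − 0.39·I_D.
Substituting gives 0.137·I_D² − 3.77·I_D + 14 = 0, with roots I_D = 4.44 or 23.1 mA.
The root I_D = 23.1 mA gives V_GS = -4.2 V ≤ V_t, so take I_D = 4.44 mA.
Then V_GS = 3.09 V and V_DS = V_DD − I_D(R_D+R_S) = 13 − 4.44×0.86 = 9.18 V.
Saturation requires V_DS ≥ V_GS − V_t = 2.22 V; 9.18 ≥ 2.22 ✓.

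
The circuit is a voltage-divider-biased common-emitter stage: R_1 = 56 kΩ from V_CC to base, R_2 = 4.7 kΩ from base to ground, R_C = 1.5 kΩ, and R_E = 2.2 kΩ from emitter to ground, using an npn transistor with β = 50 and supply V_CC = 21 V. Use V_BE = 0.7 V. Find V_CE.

V_CE ≈ 20 V

Thevenize the base divider: V_Th = V_CC·R_2/(R_1+R_2) = 21×4.7/60.7 = 1.63 V, R_Th = R_1‖R_2 = 4.34 kΩ.
Base-emitter loop: V_Th = I_B·R_Th + V_BE + (β+1)I_B·R_E, so I_B = (1.63 − 0.7) / (4.34 + 51×2.2) = 0.00795 mA.
I_C = β·I_B = 50×0.00795 = 0.397 mA, and I_E = (β+1)I_B = 0.405 mA.
V_CE = V_CC − I_C·R_C − I_E·R_E = 21 − 0.397×1.5 − 0.405×2.2 = 19.5 V.
V_CE = 19.5 V > 0.2 V confirms active-region operation.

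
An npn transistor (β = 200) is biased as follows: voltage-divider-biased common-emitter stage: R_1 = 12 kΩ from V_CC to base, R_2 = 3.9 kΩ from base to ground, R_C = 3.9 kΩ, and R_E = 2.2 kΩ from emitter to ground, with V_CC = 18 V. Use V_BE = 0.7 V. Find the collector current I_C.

I_C ≈ 1.7 mA

Thevenize the base divider: V_Th = V_CC·R_2/(R_1+R_2) = 18×3.9/15.9 = 4.42 V, R_Th = R_1‖R_2 = 2.94 kΩ.
Base-emitter loop: V_Th = I_B·R_Th + V_BE + (β+1)I_B·R_E, so I_B = (4.42 − 0.7) / (2.94 + 201×2.2) = 0.00835 mA.
I_C = β·I_B = 200×0.00835 = 1.67 mA, and I_E = (β+1)I_B = 1.68 mA.
V_CE = V_CC − I_C·R_C − I_E·R_E = 18 − 1.67×3.9 − 1.68×2.2 = 7.8 V.
V_CE = 7.8 V > 0.2 V confirms active-region operation.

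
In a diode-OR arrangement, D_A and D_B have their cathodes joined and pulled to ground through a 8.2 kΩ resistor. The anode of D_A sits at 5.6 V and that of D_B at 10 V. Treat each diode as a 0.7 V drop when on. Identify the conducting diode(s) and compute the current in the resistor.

Assume both conduct. Then node N would need to be at both 5.6−0.7 = 4.9 V and 10−0.7 = 9.3 V, which is impossible.
Assume only D_B conducts: V_N = 10 − 0.7 = 9.3 V, so I_R = 9.3/8.2 = 1.13 mA.
Check D_A: its anode-to-cathode voltage is 5.6 − 9.3 = -3.7 V < 0.7 V, so it is off. The assumption is consistent.

Only D_B conducts; I_R ≈ 1.1 mA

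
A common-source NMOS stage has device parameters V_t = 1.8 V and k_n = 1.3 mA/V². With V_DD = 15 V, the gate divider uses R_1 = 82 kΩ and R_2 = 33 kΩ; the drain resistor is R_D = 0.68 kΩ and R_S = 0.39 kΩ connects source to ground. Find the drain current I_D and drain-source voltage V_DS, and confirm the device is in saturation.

I_D ≈ 2 mA, V_DS ≈ 13 V

V_G = V_DD·R_2/(R_1+R_2) = 15×33/115 = 4.3 V.
Assume saturation: I_D = (k_n/2)(V_GS − V_t)² with V_GS = V_G − I_D·R_S = 4.3 − 0.39·I_D.
Substituting gives 0.0989·I_D² − 2.27·I_D + 4.08 = 0, with roots I_D = 1.96 or 21 mA.
The root I_D = 21 mA gives V_GS = -3.88 V ≤ V_t, so take I_D = 1.96 mA.
Then V_GS = 3.54 V and V_DS = V_DD − I_D(R_D+R_S) = 15 − 1.96×1.07 = 12.9 V.
Saturation requires V_DS ≥ V_GS − V_t = 1.74 V; 12.9 ≥ 1.74 ✓.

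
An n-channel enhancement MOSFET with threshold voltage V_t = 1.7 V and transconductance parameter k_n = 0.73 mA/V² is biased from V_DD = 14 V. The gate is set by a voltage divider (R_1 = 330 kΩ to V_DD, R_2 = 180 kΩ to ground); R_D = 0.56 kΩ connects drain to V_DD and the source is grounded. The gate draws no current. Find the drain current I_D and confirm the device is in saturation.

I_D ≈ 3.8 mA

V_G = V_DD·R_2/(R_1+R_2) = 14×180/510 = 4.94 V. With the source grounded, V_GS = V_G = 4.94 V.
Assume saturation: I_D = (k_n/2)(V_GS − V_t)² = (0.73/2)×(4.94 − 1.7)² = 0.365×3.24² = 3.83 mA.
V_DS = V_DD − I_D·R_D = 14 − 3.83×0.56 = 11.9 V.
Saturation requires V_DS ≥ V_GS − V_t = 3.24 V; 11.9 ≥ 3.24 ✓.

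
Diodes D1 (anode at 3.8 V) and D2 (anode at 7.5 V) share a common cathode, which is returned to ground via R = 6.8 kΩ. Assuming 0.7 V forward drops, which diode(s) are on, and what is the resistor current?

Assume both conduct. Then node N would need to be at both 3.8−0.7 = 3.1 V and 7.5−0.7 = 6.8 V, which is impossible.
Assume only D2 conducts: V_N = 7.5 − 0.7 = 6.8 V, so I_R = 6.8/6.8 = 1 mA.
Check D1: its anode-to-cathode voltage is 3.8 − 6.8 = -3 V < 0.7 V, so it is off. The assumption is consistent.

Only D2 conducts; I_R ≈ 1 mA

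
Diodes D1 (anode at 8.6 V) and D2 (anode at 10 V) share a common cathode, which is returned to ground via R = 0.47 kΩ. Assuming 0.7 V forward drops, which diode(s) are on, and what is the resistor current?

Assume both conduct. Then node N would need to be at both 8.6−0.7 = 7.9 V and 10−0.7 = 9.3 V, which is impossible.
Assume only D2 conducts: V_N = 10 − 0.7 = 9.3 V, so I_R = 9.3/0.47 = 19.8 mA.
Check D1: its anode-to-cathode voltage is 8.6 − 9.3 = -0.7 V < 0.7 V, so it is off. The assumption is consistent.

Only D2 conducts; I_R ≈ 20 mA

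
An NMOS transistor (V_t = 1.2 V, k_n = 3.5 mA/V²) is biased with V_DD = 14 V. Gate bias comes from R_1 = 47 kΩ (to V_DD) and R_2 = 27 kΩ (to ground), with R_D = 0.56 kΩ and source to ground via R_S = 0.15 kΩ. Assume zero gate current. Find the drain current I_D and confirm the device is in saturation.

I_D ≈ 10 mA

V_G = V_DD·R_2/(R_1+R_2) = 14×27/74 = 5.11 V.
Assume saturation: I_D = (k_n/2)(V_GS − V_t)² with V_GS = V_G − I_D·R_S = 5.11 − 0.15·I_D.
Substituting gives 0.0394·I_D² − 3.05·I_D + 26.7 = 0, with roots I_D = 10.1 or 67.4 mA.
The root I_D = 67.4 mA gives V_GS = -5.01 V ≤ V_t, so take I_D = 10.1 mA.
Then V_GS = 3.6 V and V_DS = V_DD − I_D(R_D+R_S) = 14 − 10.1×0.71 = 6.85 V.
Saturation requires V_DS ≥ V_GS − V_t = 2.4 V; 6.85 ≥ 2.4 ✓.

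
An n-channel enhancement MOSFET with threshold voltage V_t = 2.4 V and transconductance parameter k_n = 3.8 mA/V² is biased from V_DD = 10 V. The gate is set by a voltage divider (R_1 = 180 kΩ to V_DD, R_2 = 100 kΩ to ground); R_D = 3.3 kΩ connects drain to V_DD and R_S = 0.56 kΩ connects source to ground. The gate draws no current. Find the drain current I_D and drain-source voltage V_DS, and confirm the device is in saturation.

V_G = V_DD·R_2/(R_1+R_2) = 10×100/280 = 3.57 V.
Assume saturation: I_D = (k_n/2)(V_GS − V_t)² with V_GS = V_G − I_D·R_S = 3.57 − 0.56·I_D.
Substituting gives 0.596·I_D² − 3.49·I_D + 2.61 = 0, with roots I_D = 0.878 or 4.98 mA.
The root I_D = 4.98 mA gives V_GS = 0.78 V ≤ V_t, so take I_D = 0.878 mA.
Then V_GS = 3.08 V and V_DS = V_DD − I_D(R_D+R_S) = 10 − 0.878×3.86 = 6.61 V.
Saturation requires V_DS ≥ V_GS − V_t = 0.68 V; 6.61 ≥ 0.68 ✓.

I_D ≈ 0.88 mA, V_DS ≈ 6.6 V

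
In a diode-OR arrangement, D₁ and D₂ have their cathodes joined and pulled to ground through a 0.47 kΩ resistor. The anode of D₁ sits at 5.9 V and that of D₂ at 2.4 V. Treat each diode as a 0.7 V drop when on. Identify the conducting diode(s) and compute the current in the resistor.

Only D₁ conducts; I_R ≈ 11 mA

Assume both conduct. Then node N would need to be at both 5.9−0.7 = 5.2 V and 2.4−0.7 = 1.7 V, which is impossible.
Assume only D₁ conducts: V_N = 5.9 − 0.7 = 5.2 V, so I_R = 5.2/0.47 = 11.1 mA.
Check D₂: its anode-to-cathode voltage is 2.4 − 5.2 = -2.8 V < 0.7 V, so it is off. The assumption is consistent.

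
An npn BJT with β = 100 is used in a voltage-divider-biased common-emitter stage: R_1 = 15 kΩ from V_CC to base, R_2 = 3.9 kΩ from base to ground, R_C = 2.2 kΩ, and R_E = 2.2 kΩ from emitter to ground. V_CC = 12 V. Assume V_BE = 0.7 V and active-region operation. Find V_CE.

V_CE ≈ 8.5 V

Thevenize the base divider: V_Th = V_CC·R_2/(R_1+R_2) = 12×3.9/18.9 = 2.48 V, R_Th = R_1‖R_2 = 3.1 kΩ.
Base-emitter loop: V_Th = I_B·R_Th + V_BE + (β+1)I_B·R_E, so I_B = (2.48 − 0.7) / (3.1 + 101×2.2) = 0.00788 mA.
I_C = β·I_B = 100×0.00788 = 0.788 mA, and I_E = (β+1)I_B = 0.796 mA.
V_CE = V_CC − I_C·R_C − I_E·R_E = 12 − 0.788×2.2 − 0.796×2.2 = 8.51 V.
V_CE = 8.51 V > 0.2 V confirms active-region operation.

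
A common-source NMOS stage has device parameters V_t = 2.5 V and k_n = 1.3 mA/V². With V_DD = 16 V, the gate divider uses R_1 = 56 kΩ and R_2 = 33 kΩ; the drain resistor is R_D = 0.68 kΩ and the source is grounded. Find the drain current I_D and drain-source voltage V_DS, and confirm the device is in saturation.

V_G = V_DD·R_2/(R_1+R_2) = 16×33/89 = 5.93 V. With the source grounded, V_GS = V_G = 5.93 V.
Assume saturation: I_D = (k_n/2)(V_GS − V_t)² = (1.3/2)×(5.93 − 2.5)² = 0.65×3.43² = 7.66 mA.
V_DS = V_DD − I_D·R_D = 16 − 7.66×0.68 = 10.8 V.
Saturation requires V_DS ≥ V_GS − V_t = 3.43 V; 10.8 ≥ 3.43 ✓.

I_D ≈ 7.7 mA, V_DS ≈ 11 V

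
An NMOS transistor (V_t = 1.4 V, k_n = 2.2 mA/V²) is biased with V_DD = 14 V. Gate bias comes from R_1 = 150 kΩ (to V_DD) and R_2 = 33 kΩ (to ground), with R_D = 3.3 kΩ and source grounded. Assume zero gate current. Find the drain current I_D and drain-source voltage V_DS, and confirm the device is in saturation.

I_D ≈ 1.4 mA, V_DS ≈ 9.4 V

V_G = V_DD·R_2/(R_1+R_2) = 14×33/183 = 2.52 V. With the source grounded, V_GS = V_G = 2.52 V.
Assume saturation: I_D = (k_n/2)(V_GS − V_t)² = (2.2/2)×(2.52 − 1.4)² = 1.1×1.12² = 1.39 mA.
V_DS = V_DD − I_D·R_D = 14 − 1.39×3.3 = 9.41 V.
Saturation requires V_DS ≥ V_GS − V_t = 1.12 V; 9.41 ≥ 1.12 ✓.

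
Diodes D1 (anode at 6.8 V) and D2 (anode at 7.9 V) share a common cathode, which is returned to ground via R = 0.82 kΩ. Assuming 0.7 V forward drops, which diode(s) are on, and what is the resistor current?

Assume both conduct. Then node N would need to be at both 6.8−0.7 = 6.1 V and 7.9−0.7 = 7.2 V, which is impossible.
Assume only D2 conducts: V_N = 7.9 − 0.7 = 7.2 V, so I_R = 7.2/0.82 = 8.78 mA.
Check D1: its anode-to-cathode voltage is 6.8 − 7.2 = -0.4 V < 0.7 V, so it is off. The assumption is consistent.

Only D2 conducts; I_R ≈ 8.8 mA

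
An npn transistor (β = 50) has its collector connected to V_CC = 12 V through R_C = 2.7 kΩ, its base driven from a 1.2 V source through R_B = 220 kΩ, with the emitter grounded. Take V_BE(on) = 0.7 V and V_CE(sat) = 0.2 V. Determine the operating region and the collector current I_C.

active; I_C ≈ 0.11 mA

Assume active. Base-emitter loop: I_B = (V_BB − V_BE)/R_B = (1.2 − 0.7)/220 = 0.00227 mA.
I_C = β·I_B = 50×0.00227 = 0.114 mA.
V_CE = V_CC − I_C·R_C = 12 − 0.114×2.7 = 11.7 V > V_CE(sat), so the active-region assumption holds.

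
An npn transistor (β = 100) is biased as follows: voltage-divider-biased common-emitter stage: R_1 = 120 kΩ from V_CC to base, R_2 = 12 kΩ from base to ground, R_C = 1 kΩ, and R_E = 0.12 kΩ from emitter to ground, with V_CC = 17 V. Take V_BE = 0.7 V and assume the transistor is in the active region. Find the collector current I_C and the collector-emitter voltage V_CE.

I_C ≈ 3.7 mA, V_CE ≈ 13 V

Thevenize the base divider: V_Th = V_CC·R_2/(R_1+R_2) = 17×12/132 = 1.55 V, R_Th = R_1‖R_2 = 10.9 kΩ.
Base-emitter loop: V_Th = I_B·R_Th + V_BE + (β+1)I_B·R_E, so I_B = (1.55 − 0.7) / (10.9 + 101×0.12) = 0.0367 mA.
I_C = β·I_B = 100×0.0367 = 3.67 mA, and I_E = (β+1)I_B = 3.71 mA.
V_CE = V_CC − I_C·R_C − I_E·R_E = 17 − 3.67×1 − 3.71×0.12 = 12.9 V.
V_CE = 12.9 V > 0.2 V confirms active-region operation.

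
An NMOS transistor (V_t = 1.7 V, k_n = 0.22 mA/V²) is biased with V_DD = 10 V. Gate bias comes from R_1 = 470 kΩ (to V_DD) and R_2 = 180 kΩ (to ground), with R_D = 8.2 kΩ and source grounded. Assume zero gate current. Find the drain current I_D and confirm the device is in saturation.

V_G = V_DD·R_2/(R_1+R_2) = 10×180/650 = 2.77 V. With the source grounded, V_GS = V_G = 2.77 V.
Assume saturation: I_D = (k_n/2)(V_GS − V_t)² = (0.22/2)×(2.77 − 1.7)² = 0.11×1.07² = 0.126 mA.
V_DS = V_DD − I_D·R_D = 10 − 0.126×8.2 = 8.97 V.
Saturation requires V_DS ≥ V_GS − V_t = 1.07 V; 8.97 ≥ 1.07 ✓.

I_D ≈ 0.13 mA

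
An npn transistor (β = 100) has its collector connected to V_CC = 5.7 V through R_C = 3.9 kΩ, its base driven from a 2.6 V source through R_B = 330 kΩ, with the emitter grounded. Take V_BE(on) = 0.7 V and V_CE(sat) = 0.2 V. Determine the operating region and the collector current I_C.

Assume active. Base-emitter loop: I_B = (V_BB − V_BE)/R_B = (2.6 − 0.7)/330 = 0.00576 mA.
I_C = β·I_B = 100×0.00576 = 0.576 mA.
V_CE = V_CC − I_C·R_C = 5.7 − 0.576×3.9 = 3.45 V > V_CE(sat), so the active-region assumption holds.

active; I_C ≈ 0.58 mA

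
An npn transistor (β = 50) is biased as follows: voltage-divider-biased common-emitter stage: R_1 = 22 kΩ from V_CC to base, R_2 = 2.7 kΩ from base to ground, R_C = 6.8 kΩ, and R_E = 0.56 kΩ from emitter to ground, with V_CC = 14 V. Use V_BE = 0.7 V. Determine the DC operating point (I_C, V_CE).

I_C ≈ 1.3 mA, V_CE ≈ 4.1 V

Thevenize the base divider: V_Th = V_CC·R_2/(R_1+R_2) = 14×2.7/24.7 = 1.53 V, R_Th = R_1‖R_2 = 2.4 kΩ.
Base-emitter loop: V_Th = I_B·R_Th + V_BE + (β+1)I_B·R_E, so I_B = (1.53 − 0.7) / (2.4 + 51×0.56) = 0.0268 mA.
I_C = β·I_B = 50×0.0268 = 1.34 mA, and I_E = (β+1)I_B = 1.37 mA.
V_CE = V_CC − I_C·R_C − I_E·R_E = 14 − 1.34×6.8 − 1.37×0.56 = 4.12 V.
V_CE = 4.12 V > 0.2 V confirms active-region operation.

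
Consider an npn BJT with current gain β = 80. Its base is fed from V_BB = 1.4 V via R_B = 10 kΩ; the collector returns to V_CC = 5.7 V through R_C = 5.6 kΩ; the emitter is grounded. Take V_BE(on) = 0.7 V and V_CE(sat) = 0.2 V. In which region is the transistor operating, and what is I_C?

Assume active: I_B = (1.4 − 0.7)/10 = 0.07 mA, giving I_C = β·I_B = 5.6 mA.
But then V_CE = 5.7 − 5.6×5.6 = -25.7 V < V_CE(sat) = 0.2 V — impossible in the active region.
So the transistor is saturated. With V_CE = 0.2 V, I_C = (V_CC − 0.2)/R_C = 5.5/5.6 = 0.982 mA.
Check: β·I_B = 5.6 mA > I_C = 0.982 mA, confirming saturation.

saturation; I_C ≈ 0.98 mA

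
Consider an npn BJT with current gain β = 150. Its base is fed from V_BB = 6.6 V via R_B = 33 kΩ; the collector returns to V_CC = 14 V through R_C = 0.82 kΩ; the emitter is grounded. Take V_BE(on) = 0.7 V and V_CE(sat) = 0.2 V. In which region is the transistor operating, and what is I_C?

Assume active: I_B = (6.6 − 0.7)/33 = 0.179 mA, giving I_C = β·I_B = 26.8 mA.
But then V_CE = 14 − 26.8×0.82 = -7.99 V < V_CE(sat) = 0.2 V — impossible in the active region.
So the transistor is saturated. With V_CE = 0.2 V, I_C = (V_CC − 0.2)/R_C = 13.8/0.82 = 16.8 mA.
Check: β·I_B = 26.8 mA > I_C = 16.8 mA, confirming saturation.

saturation; I_C ≈ 17 mA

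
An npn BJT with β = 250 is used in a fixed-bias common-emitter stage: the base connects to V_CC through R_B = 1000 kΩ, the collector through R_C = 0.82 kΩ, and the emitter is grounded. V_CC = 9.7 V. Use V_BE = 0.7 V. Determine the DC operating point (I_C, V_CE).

Base loop: V_CC = I_B·R_B + V_BE, so I_B = (9.7 − 0.7)/1000 kΩ = 0.009 mA.
In the active region I_C = β·I_B = 250 × 0.009 = 2.25 mA.
Collector loop: V_CE = V_CC − I_C·R_C = 9.7 − 2.25×0.82 = 7.85 V.
Since V_CE = 7.85 V > V_CE(sat) ≈ 0.2 V, the transistor is in the active region as assumed.

I_C ≈ 2.2 mA, V_CE ≈ 7.9 V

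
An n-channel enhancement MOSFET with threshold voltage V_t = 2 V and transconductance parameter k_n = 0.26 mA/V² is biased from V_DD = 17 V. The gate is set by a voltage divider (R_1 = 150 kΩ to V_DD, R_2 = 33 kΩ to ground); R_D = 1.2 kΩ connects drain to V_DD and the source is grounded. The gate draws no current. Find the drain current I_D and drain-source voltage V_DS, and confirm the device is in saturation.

V_G = V_DD·R_2/(R_1+R_2) = 17×33/183 = 3.07 V. With the source grounded, V_GS = V_G = 3.07 V.
Assume saturation: I_D = (k_n/2)(V_GS − V_t)² = (0.26/2)×(3.07 − 2)² = 0.13×1.07² = 0.148 mA.
V_DS = V_DD − I_D·R_D = 17 − 0.148×1.2 = 16.8 V.
Saturation requires V_DS ≥ V_GS − V_t = 1.07 V; 16.8 ≥ 1.07 ✓.

I_D ≈ 0.15 mA, V_DS ≈ 17 V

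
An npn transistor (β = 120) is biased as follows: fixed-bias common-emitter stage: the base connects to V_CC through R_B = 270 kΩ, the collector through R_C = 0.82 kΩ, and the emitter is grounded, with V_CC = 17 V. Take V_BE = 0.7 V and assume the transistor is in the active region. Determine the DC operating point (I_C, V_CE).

Base loop: V_CC = I_B·R_B + V_BE, so I_B = (17 − 0.7)/270 kΩ = 0.0604 mA.
In the active region I_C = β·I_B = 120 × 0.0604 = 7.24 mA.
Collector loop: V_CE = V_CC − I_C·R_C = 17 − 7.24×0.82 = 11.1 V.
Since V_CE = 11.1 V > V_CE(sat) ≈ 0.2 V, the transistor is in the active region as assumed.

I_C ≈ 7.2 mA, V_CE ≈ 11 V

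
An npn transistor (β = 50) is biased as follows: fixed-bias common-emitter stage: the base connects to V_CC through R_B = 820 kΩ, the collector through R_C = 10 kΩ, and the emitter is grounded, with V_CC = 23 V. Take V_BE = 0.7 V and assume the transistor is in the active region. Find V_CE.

Base loop: V_CC = I_B·R_B + V_BE, so I_B = (23 − 0.7)/820 kΩ = 0.0272 mA.
In the active region I_C = β·I_B = 50 × 0.0272 = 1.36 mA.
Collector loop: V_CE = V_CC − I_C·R_C = 23 − 1.36×10 = 9.4 V.
Since V_CE = 9.4 V > V_CE(sat) ≈ 0.2 V, the transistor is in the active region as assumed.

V_CE ≈ 9.4 V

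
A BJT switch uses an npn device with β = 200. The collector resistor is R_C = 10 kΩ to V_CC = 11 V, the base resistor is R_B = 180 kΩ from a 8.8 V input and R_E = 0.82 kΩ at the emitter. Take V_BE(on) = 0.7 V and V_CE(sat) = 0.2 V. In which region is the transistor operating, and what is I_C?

Assume active: I_B = (8.8 − 0.7)/(180 + 201×0.82) = 0.0235 mA, I_C = β·I_B = 4.7 mA.
Then V_CE = 11 − 4.7×10 − 4.72×0.82 = -39.9 V < 0.2 V — the active assumption fails.
Re-solve with V_CE = 0.2 V. KCL at the emitter: V_E/R_E = (V_BB−0.7−V_E)/R_B + (V_CC−0.2−V_E)/R_C, giving V_E = 0.849 V.
I_C = (V_CC − 0.2 − V_E)/R_C = (10.8 − 0.849)/10 = 0.995 mA.
Check: I_B = (8.1 − 0.849)/180 = 0.0403 mA, and β·I_B = 8.06 mA > I_C, confirming saturation.

saturation; I_C ≈ 1 mA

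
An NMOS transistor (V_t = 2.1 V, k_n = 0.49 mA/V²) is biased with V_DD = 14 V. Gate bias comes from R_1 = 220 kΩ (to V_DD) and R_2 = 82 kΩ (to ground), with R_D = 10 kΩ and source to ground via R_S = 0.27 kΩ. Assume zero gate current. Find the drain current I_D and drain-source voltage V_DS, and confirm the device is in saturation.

V_G = V_DD·R_2/(R_1+R_2) = 14×82/302 = 3.8 V.
Assume saturation: I_D = (k_n/2)(V_GS − V_t)² with V_GS = V_G − I_D·R_S = 3.8 − 0.27·I_D.
Substituting gives 0.0179·I_D² − 1.23·I_D + 0.709 = 0, with roots I_D = 0.584 or 68 mA.
The root I_D = 68 mA gives V_GS = -14.6 V ≤ V_t, so take I_D = 0.584 mA.
Then V_GS = 3.64 V and V_DS = V_DD − I_D(R_D+R_S) = 14 − 0.584×10.3 = 8 V.
Saturation requires V_DS ≥ V_GS − V_t = 1.54 V; 8 ≥ 1.54 ✓.

I_D ≈ 0.58 mA, V_DS ≈ 8 V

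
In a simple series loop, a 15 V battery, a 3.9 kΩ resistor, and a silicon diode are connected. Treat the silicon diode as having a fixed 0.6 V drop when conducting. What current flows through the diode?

KVL around the loop: 15 = V_D + I·R = 0.6 + I × 3.9 kΩ.
So I = (15 − 0.6) / 3.9 kΩ = 14.4 / 3.9 = 3.69 mA.

I ≈ 3.7 mA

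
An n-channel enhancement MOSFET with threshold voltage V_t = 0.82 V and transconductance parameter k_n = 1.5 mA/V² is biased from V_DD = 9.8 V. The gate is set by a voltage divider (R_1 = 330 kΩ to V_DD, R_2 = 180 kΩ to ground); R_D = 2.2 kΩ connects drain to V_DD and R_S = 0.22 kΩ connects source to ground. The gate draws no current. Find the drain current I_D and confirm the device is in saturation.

V_G = V_DD·R_2/(R_1+R_2) = 9.8×180/510 = 3.46 V.
Assume saturation: I_D = (k_n/2)(V_GS − V_t)² with V_GS = V_G − I_D·R_S = 3.46 − 0.22·I_D.
Substituting gives 0.0363·I_D² − 1.87·I_D + 5.22 = 0, with roots I_D = 2.96 or 48.6 mA.
The root I_D = 48.6 mA gives V_GS = -7.23 V ≤ V_t, so take I_D = 2.96 mA.
Then V_GS = 2.81 V and V_DS = V_DD − I_D(R_D+R_S) = 9.8 − 2.96×2.42 = 2.63 V.
Saturation requires V_DS ≥ V_GS − V_t = 1.99 V; 2.63 ≥ 1.99 ✓.

I_D ≈ 3 mA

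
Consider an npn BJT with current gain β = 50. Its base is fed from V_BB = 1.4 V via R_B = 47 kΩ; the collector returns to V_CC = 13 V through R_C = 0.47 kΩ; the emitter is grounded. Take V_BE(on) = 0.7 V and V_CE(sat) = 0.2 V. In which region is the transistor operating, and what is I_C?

active; I_C ≈ 0.74 mA

Assume active. Base-emitter loop: I_B = (V_BB − V_BE)/R_B = (1.4 − 0.7)/47 = 0.0149 mA.
I_C = β·I_B = 50×0.0149 = 0.745 mA.
V_CE = V_CC − I_C·R_C = 13 − 0.745×0.47 = 12.7 V > V_CE(sat), so the active-region assumption holds.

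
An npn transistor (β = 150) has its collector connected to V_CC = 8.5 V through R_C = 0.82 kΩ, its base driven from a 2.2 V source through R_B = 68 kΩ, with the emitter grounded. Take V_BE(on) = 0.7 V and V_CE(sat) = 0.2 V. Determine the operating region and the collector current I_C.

Assume active. Base-emitter loop: I_B = (V_BB − V_BE)/R_B = (2.2 − 0.7)/68 = 0.0221 mA.
I_C = β·I_B = 150×0.0221 = 3.31 mA.
V_CE = V_CC − I_C·R_C = 8.5 − 3.31×0.82 = 5.79 V > V_CE(sat), so the active-region assumption holds.

active; I_C ≈ 3.3 mA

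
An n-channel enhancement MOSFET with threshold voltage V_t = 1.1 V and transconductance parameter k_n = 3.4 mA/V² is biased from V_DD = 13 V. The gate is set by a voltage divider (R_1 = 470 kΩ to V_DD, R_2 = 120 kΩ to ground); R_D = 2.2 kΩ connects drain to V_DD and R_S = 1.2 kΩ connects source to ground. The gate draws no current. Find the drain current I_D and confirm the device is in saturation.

V_G = V_DD·R_2/(R_1+R_2) = 13×120/590 = 2.64 V.
Assume saturation: I_D = (k_n/2)(V_GS − V_t)² with V_GS = V_G − I_D·R_S = 2.64 − 1.2·I_D.
Substituting gives 2.45·I_D² − 7.3·I_D + 4.05 = 0, with roots I_D = 0.738 or 2.24 mA.
The root I_D = 2.24 mA gives V_GS = -0.049 V ≤ V_t, so take I_D = 0.738 mA.
Then V_GS = 1.76 V and V_DS = V_DD − I_D(R_D+R_S) = 13 − 0.738×3.4 = 10.5 V.
Saturation requires V_DS ≥ V_GS − V_t = 0.659 V; 10.5 ≥ 0.659 ✓.

I_D ≈ 0.74 mA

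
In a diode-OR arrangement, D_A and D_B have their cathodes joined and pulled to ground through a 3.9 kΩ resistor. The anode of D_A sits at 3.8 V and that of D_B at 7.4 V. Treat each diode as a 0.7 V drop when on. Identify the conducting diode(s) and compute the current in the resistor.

Assume both conduct. Then node N would need to be at both 3.8−0.7 = 3.1 V and 7.4−0.7 = 6.7 V, which is impossible.
Assume only D_B conducts: V_N = 7.4 − 0.7 = 6.7 V, so I_R = 6.7/3.9 = 1.72 mA.
Check D_A: its anode-to-cathode voltage is 3.8 − 6.7 = -2.9 V < 0.7 V, so it is off. The assumption is consistent.

Only D_B conducts; I_R ≈ 1.7 mA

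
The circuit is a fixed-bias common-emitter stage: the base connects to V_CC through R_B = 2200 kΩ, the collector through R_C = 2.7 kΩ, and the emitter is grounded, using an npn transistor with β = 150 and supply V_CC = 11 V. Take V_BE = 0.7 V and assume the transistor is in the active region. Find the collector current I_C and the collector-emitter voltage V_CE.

I_C ≈ 0.7 mA, V_CE ≈ 9.1 V

Base loop: V_CC = I_B·R_B + V_BE, so I_B = (11 − 0.7)/2200 kΩ = 0.00468 mA.
In the active region I_C = β·I_B = 150 × 0.00468 = 0.702 mA.
Collector loop: V_CE = V_CC − I_C·R_C = 11 − 0.702×2.7 = 9.1 V.
Since V_CE = 9.1 V > V_CE(sat) ≈ 0.2 V, the transistor is in the active region as assumed.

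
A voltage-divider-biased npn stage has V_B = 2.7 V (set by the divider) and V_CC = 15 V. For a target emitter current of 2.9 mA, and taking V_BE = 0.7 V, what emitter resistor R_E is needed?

R_E ≈ 0.69 kΩ

V_E = V_B − V_BE = 2.7 − 0.7 = 2 V.
R_E = V_E / I_E = 2 / 2.9 = 0.69 kΩ.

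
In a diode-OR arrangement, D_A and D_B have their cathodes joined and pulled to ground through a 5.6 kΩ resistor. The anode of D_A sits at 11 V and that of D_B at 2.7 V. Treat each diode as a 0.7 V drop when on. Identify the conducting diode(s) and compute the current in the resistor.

Only D_A conducts; I_R ≈ 1.8 mA

Assume both conduct. Then node N would need to be at both 11−0.7 = 10.3 V and 2.7−0.7 = 2 V, which is impossible.
Assume only D_A conducts: V_N = 11 − 0.7 = 10.3 V, so I_R = 10.3/5.6 = 1.84 mA.
Check D_B: its anode-to-cathode voltage is 2.7 − 10.3 = -7.6 V < 0.7 V, so it is off. The assumption is consistent.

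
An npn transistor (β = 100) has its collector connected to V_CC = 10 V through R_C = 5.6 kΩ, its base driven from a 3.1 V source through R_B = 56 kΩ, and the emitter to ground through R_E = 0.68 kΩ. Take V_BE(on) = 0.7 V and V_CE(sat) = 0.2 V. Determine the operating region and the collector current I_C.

Assume active: I_B = (3.1 − 0.7)/(56 + 101×0.68) = 0.0192 mA, I_C = β·I_B = 1.92 mA.
Then V_CE = 10 − 1.92×5.6 − 1.94×0.68 = -2.1 V < 0.2 V — the active assumption fails.
Re-solve with V_CE = 0.2 V. KCL at the emitter: V_E/R_E = (V_BB−0.7−V_E)/R_B + (V_CC−0.2−V_E)/R_C, giving V_E = 1.08 V.
I_C = (V_CC − 0.2 − V_E)/R_C = (9.8 − 1.08)/5.6 = 1.56 mA.
Check: I_B = (2.4 − 1.08)/56 = 0.0237 mA, and β·I_B = 2.37 mA > I_C, confirming saturation.

saturation; I_C ≈ 1.6 mA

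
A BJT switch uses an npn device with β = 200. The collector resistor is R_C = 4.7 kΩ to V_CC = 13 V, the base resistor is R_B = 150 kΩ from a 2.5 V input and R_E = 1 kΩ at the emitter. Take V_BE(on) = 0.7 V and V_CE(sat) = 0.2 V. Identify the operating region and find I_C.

Assume active. Base-emitter loop: I_B = (V_BB − V_BE)/(R_B + (β+1)R_E) = (2.5 − 0.7)/(150 + 201×1) = 0.00513 mA.
I_C = β·I_B = 200×0.00513 = 1.03 mA.
V_CE = V_CC − I_C·R_C − I_E·R_E = 13 − 1.03×4.7 − 1.03×1 = 7.15 V > V_CE(sat), so the active-region assumption holds.

active; I_C ≈ 1 mA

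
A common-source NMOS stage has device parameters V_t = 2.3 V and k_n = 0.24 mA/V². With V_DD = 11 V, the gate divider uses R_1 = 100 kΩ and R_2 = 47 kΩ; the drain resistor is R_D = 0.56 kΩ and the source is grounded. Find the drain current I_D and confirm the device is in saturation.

V_G = V_DD·R_2/(R_1+R_2) = 11×47/147 = 3.52 V. With the source grounded, V_GS = V_G = 3.52 V.
Assume saturation: I_D = (k_n/2)(V_GS − V_t)² = (0.24/2)×(3.52 − 2.3)² = 0.12×1.22² = 0.178 mA.
V_DS = V_DD − I_D·R_D = 11 − 0.178×0.56 = 10.9 V.
Saturation requires V_DS ≥ V_GS − V_t = 1.22 V; 10.9 ≥ 1.22 ✓.

I_D ≈ 0.18 mA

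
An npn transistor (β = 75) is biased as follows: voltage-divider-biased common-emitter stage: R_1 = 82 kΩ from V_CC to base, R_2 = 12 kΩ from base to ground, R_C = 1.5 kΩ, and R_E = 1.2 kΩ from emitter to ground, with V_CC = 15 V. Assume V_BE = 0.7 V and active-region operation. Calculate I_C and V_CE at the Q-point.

I_C ≈ 0.9 mA, V_CE ≈ 13 V

Thevenize the base divider: V_Th = V_CC·R_2/(R_1+R_2) = 15×12/94 = 1.91 V, R_Th = R_1‖R_2 = 10.5 kΩ.
Base-emitter loop: V_Th = I_B·R_Th + V_BE + (β+1)I_B·R_E, so I_B = (1.91 − 0.7) / (10.5 + 76×1.2) = 0.0119 mA.
I_C = β·I_B = 75×0.0119 = 0.896 mA, and I_E = (β+1)I_B = 0.908 mA.
V_CE = V_CC − I_C·R_C − I_E·R_E = 15 − 0.896×1.5 − 0.908×1.2 = 12.6 V.
V_CE = 12.6 V > 0.2 V confirms active-region operation.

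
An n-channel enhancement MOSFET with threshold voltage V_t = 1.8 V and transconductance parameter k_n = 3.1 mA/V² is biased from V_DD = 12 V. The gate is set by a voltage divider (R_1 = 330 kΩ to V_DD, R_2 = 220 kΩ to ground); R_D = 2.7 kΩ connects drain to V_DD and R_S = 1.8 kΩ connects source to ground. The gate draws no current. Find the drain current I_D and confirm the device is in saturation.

I_D ≈ 1.2 mA

V_G = V_DD·R_2/(R_1+R_2) = 12×220/550 = 4.8 V.
Assume saturation: I_D = (k_n/2)(V_GS − V_t)² with V_GS = V_G − I_D·R_S = 4.8 − 1.8·I_D.
Substituting gives 5.02·I_D² − 17.7·I_D + 14 = 0, with roots I_D = 1.18 or 2.35 mA.
The root I_D = 2.35 mA gives V_GS = 0.568 V ≤ V_t, so take I_D = 1.18 mA.
Then V_GS = 2.67 V and V_DS = V_DD − I_D(R_D+R_S) = 12 − 1.18×4.5 = 6.68 V.
Saturation requires V_DS ≥ V_GS − V_t = 0.873 V; 6.68 ≥ 0.873 ✓.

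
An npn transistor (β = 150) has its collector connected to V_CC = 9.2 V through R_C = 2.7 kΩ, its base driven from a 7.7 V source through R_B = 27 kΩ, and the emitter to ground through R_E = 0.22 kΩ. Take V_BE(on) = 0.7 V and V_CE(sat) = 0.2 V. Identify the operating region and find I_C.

saturation; I_C ≈ 3.1 mA

Assume active: I_B = (7.7 − 0.7)/(27 + 151×0.22) = 0.116 mA, I_C = β·I_B = 17.4 mA.
Then V_CE = 9.2 − 17.4×2.7 − 17.6×0.22 = -41.7 V < 0.2 V — the active assumption fails.
Re-solve with V_CE = 0.2 V. KCL at the emitter: V_E/R_E = (V_BB−0.7−V_E)/R_B + (V_CC−0.2−V_E)/R_C, giving V_E = 0.725 V.
I_C = (V_CC − 0.2 − V_E)/R_C = (9 − 0.725)/2.7 = 3.06 mA.
Check: I_B = (7 − 0.725)/27 = 0.232 mA, and β·I_B = 34.9 mA > I_C, confirming saturation.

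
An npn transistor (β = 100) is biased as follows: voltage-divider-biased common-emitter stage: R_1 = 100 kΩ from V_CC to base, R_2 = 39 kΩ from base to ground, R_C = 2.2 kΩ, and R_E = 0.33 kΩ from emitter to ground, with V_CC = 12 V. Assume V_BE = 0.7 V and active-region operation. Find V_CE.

Thevenize the base divider: V_Th = V_CC·R_2/(R_1+R_2) = 12×39/139 = 3.37 V, R_Th = R_1‖R_2 = 28.1 kΩ.
Base-emitter loop: V_Th = I_B·R_Th + V_BE + (β+1)I_B·R_E, so I_B = (3.37 − 0.7) / (28.1 + 101×0.33) = 0.0434 mA.
I_C = β·I_B = 100×0.0434 = 4.34 mA, and I_E = (β+1)I_B = 4.39 mA.
V_CE = V_CC − I_C·R_C − I_E·R_E = 12 − 4.34×2.2 − 4.39×0.33 = 0.994 V.
V_CE = 0.994 V > 0.2 V confirms active-region operation.

V_CE ≈ 0.99 V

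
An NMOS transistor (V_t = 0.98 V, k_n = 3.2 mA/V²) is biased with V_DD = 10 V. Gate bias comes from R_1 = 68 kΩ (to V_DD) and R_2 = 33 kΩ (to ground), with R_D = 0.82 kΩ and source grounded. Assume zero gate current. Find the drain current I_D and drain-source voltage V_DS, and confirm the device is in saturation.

I_D ≈ 8.4 mA, V_DS ≈ 3.1 V

V_G = V_DD·R_2/(R_1+R_2) = 10×33/101 = 3.27 V. With the source grounded, V_GS = V_G = 3.27 V.
Assume saturation: I_D = (k_n/2)(V_GS − V_t)² = (3.2/2)×(3.27 − 0.98)² = 1.6×2.29² = 8.37 mA.
V_DS = V_DD − I_D·R_D = 10 − 8.37×0.82 = 3.14 V.
Saturation requires V_DS ≥ V_GS − V_t = 2.29 V; 3.14 ≥ 2.29 ✓.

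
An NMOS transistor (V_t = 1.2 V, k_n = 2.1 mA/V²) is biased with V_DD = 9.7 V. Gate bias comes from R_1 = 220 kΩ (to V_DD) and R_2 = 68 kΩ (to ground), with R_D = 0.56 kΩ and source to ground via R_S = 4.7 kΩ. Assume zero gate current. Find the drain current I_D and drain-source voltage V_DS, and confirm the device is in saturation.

I_D ≈ 0.15 mA, V_DS ≈ 8.9 V

V_G = V_DD·R_2/(R_1+R_2) = 9.7×68/288 = 2.29 V.
Assume saturation: I_D = (k_n/2)(V_GS − V_t)² with V_GS = V_G − I_D·R_S = 2.29 − 4.7·I_D.
Substituting gives 23.2·I_D² − 11.8·I_D + 1.25 = 0, with roots I_D = 0.151 or 0.356 mA.
The root I_D = 0.356 mA gives V_GS = 0.618 V ≤ V_t, so take I_D = 0.151 mA.
Then V_GS = 1.58 V and V_DS = V_DD − I_D(R_D+R_S) = 9.7 − 0.151×5.26 = 8.9 V.
Saturation requires V_DS ≥ V_GS − V_t = 0.38 V; 8.9 ≥ 0.38 ✓.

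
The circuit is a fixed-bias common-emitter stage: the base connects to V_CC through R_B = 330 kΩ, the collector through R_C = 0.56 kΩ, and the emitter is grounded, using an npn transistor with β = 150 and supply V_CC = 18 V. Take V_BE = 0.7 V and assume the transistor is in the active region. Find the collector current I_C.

I_C ≈ 7.9 mA

Base loop: V_CC = I_B·R_B + V_BE, so I_B = (18 − 0.7)/330 kΩ = 0.0524 mA.
In the active region I_C = β·I_B = 150 × 0.0524 = 7.86 mA.
Collector loop: V_CE = V_CC − I_C·R_C = 18 − 7.86×0.56 = 13.6 V.
Since V_CE = 13.6 V > V_CE(sat) ≈ 0.2 V, the transistor is in the active region as assumed.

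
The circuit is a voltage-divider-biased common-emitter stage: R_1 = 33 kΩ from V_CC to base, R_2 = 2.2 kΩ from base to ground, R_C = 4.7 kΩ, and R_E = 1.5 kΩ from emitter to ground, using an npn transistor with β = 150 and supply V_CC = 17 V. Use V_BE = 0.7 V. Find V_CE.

Thevenize the base divider: V_Th = V_CC·R_2/(R_1+R_2) = 17×2.2/35.2 = 1.06 V, R_Th = R_1‖R_2 = 2.06 kΩ.
Base-emitter loop: V_Th = I_B·R_Th + V_BE + (β+1)I_B·R_E, so I_B = (1.06 − 0.7) / (2.06 + 151×1.5) = 0.00159 mA.
I_C = β·I_B = 150×0.00159 = 0.238 mA, and I_E = (β+1)I_B = 0.239 mA.
V_CE = V_CC − I_C·R_C − I_E·R_E = 17 − 0.238×4.7 − 0.239×1.5 = 15.5 V.
V_CE = 15.5 V > 0.2 V confirms active-region operation.

V_CE ≈ 16 V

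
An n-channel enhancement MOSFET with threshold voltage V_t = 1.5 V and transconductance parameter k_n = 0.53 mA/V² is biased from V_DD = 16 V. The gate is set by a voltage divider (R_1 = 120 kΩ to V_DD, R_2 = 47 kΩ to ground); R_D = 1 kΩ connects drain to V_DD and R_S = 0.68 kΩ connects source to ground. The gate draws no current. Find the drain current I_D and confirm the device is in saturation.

I_D ≈ 1.2 mA

V_G = V_DD·R_2/(R_1+R_2) = 16×47/167 = 4.5 V.
Assume saturation: I_D = (k_n/2)(V_GS − V_t)² with V_GS = V_G − I_D·R_S = 4.5 − 0.68·I_D.
Substituting gives 0.123·I_D² − 2.08·I_D + 2.39 = 0, with roots I_D = 1.24 or 15.8 mA.
The root I_D = 15.8 mA gives V_GS = -6.21 V ≤ V_t, so take I_D = 1.24 mA.
Then V_GS = 3.66 V and V_DS = V_DD − I_D(R_D+R_S) = 16 − 1.24×1.68 = 13.9 V.
Saturation requires V_DS ≥ V_GS − V_t = 2.16 V; 13.9 ≥ 2.16 ✓.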